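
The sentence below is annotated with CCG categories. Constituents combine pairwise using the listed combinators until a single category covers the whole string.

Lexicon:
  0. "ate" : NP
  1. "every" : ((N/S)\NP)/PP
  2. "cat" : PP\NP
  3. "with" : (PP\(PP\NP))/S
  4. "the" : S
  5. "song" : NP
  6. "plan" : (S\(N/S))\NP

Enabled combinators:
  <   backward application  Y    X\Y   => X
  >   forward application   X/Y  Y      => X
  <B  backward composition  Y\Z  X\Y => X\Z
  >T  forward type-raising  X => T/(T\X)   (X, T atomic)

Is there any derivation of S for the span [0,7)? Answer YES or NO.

YES

[0,7] S   <
  [0,5] N/S   <
    [0,1] "ate" : NP
    [1,5] (N/S)\NP   >
      [1,2] "every" : ((N/S)\NP)/PP
      [2,5] PP   <
        [2,3] "cat" : PP\NP
        [3,5] PP\(PP\NP)   >
          [3,4] "with" : (PP\(PP\NP))/S
          [4,5] "the" : S
  [5,7] S\(N/S)   <
    [5,6] "song" : NP
    [6,7] "plan" : (S\(N/S))\NP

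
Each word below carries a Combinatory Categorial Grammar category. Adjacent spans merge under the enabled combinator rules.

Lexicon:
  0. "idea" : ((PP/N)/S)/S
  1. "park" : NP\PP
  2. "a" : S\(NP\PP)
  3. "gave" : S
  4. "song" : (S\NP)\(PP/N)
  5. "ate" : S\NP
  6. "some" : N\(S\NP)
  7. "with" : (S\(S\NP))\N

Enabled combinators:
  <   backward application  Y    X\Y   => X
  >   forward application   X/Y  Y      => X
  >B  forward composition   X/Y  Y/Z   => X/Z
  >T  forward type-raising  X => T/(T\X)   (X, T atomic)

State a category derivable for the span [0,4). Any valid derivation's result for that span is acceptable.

PP/N

[0,8] S   <
  [0,5] S\NP   <
    [0,4] PP/N   >
      [0,3] (PP/N)/S   >
        [0,1] "idea" : ((PP/N)/S)/S
        [1,3] S   <
          [1,2] "park" : NP\PP
          [2,3] "a" : S\(NP\PP)
      [3,4] "gave" : S
    [4,5] "song" : (S\NP)\(PP/N)
  [5,8] S\(S\NP)   <
    [5,7] N   <
      [5,6] "ate" : S\NP
      [6,7] "some" : N\(S\NP)
    [7,8] "with" : (S\(S\NP))\N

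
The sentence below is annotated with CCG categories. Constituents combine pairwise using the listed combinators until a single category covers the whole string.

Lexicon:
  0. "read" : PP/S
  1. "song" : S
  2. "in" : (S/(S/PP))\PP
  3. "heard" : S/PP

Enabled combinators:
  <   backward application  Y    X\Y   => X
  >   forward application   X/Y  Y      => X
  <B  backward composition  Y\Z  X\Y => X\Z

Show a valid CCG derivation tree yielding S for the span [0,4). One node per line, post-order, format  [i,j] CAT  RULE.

[0,4] S   >
  [0,3] S/(S/PP)   <
    [0,2] PP   >
      [0,1] "read" : PP/S
      [1,2] "song" : S
    [2,3] "in" : (S/(S/PP))\PP
  [3,4] "heard" : S/PP

[0,1] PP/S  lex  "read"
[1,2] S  lex  "song"
[0,2] PP  >  k=1
[2,3] (S/(S/PP))\PP  lex  "in"
[0,3] S/(S/PP)  <  k=2
[3,4] S/PP  lex  "heard"
[0,4] S  >  k=3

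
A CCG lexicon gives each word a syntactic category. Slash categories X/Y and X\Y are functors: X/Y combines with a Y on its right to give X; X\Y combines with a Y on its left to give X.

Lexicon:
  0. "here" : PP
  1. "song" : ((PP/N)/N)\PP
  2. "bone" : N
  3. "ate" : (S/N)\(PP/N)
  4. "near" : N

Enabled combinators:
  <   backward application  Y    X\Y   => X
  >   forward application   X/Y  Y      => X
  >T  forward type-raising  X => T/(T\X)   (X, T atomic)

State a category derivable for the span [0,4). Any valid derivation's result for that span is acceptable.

[0,5] S   >
  [0,4] S/N   <
    [0,3] PP/N   >
      [0,2] (PP/N)/N   <
        [0,1] "here" : PP
        [1,2] "song" : ((PP/N)/N)\PP
      [2,3] "bone" : N
    [3,4] "ate" : (S/N)\(PP/N)
  [4,5] "near" : N

S/N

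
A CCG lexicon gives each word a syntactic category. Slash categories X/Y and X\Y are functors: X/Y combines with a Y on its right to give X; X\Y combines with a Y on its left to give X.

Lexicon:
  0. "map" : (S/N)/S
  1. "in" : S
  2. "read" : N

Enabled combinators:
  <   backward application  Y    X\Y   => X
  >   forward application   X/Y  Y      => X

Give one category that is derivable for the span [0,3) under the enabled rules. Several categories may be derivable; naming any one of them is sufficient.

S

[0,3] S   >
  [0,2] S/N   >
    [0,1] "map" : (S/N)/S
    [1,2] "in" : S
  [2,3] "read" : N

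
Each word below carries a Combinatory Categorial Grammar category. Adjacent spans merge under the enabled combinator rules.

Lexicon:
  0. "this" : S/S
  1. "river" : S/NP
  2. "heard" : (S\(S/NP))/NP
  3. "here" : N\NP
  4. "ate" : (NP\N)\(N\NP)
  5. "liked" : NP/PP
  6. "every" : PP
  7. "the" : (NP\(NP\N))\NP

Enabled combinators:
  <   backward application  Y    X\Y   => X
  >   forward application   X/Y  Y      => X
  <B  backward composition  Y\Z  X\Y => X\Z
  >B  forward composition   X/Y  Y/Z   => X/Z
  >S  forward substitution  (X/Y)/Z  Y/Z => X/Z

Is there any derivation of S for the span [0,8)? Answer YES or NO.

[0,8] S   <
  [0,2] S/NP   >B
    [0,1] "this" : S/S
    [1,2] "river" : S/NP
  [2,8] S\(S/NP)   >
    [2,3] "heard" : (S\(S/NP))/NP
    [3,8] NP   <
      [3,5] NP\N   <
        [3,4] "here" : N\NP
        [4,5] "ate" : (NP\N)\(N\NP)
      [5,8] NP\(NP\N)   <
        [5,7] NP   >
          [5,6] "liked" : NP/PP
          [6,7] "every" : PP
        [7,8] "the" : (NP\(NP\N))\NP

YES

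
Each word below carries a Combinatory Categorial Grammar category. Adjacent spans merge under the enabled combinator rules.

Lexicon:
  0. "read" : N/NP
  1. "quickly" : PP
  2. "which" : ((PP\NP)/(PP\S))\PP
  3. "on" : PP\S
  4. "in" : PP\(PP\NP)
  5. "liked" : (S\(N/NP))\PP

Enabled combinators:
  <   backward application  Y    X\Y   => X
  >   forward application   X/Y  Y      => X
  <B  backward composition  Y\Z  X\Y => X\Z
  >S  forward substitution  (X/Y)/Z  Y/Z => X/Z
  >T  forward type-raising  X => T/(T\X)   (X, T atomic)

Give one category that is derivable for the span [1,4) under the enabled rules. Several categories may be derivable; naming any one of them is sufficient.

[0,6] S   <
  [0,1] "read" : N/NP
  [1,6] S\(N/NP)   <
    [1,5] PP   <
      [1,4] PP\NP   >
        [1,3] (PP\NP)/(PP\S)   <
          [1,2] "quickly" : PP
          [2,3] "which" : ((PP\NP)/(PP\S))\PP
        [3,4] "on" : PP\S
      [4,5] "in" : PP\(PP\NP)
    [5,6] "liked" : (S\(N/NP))\PP

PP\NP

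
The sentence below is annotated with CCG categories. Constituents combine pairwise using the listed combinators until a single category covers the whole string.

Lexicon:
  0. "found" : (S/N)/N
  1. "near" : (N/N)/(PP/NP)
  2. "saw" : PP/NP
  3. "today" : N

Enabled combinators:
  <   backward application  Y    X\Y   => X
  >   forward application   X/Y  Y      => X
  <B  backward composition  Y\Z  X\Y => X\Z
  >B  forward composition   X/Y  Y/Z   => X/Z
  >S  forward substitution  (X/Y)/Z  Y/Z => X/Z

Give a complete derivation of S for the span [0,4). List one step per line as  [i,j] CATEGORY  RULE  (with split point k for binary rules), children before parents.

[0,1] (S/N)/N  lex  "found"
[1,2] (N/N)/(PP/NP)  lex  "near"
[2,3] PP/NP  lex  "saw"
[1,3] N/N  >  k=2
[0,3] S/N  >S  k=1
[3,4] N  lex  "today"
[0,4] S  >  k=3

[0,4] S   >
  [0,3] S/N   >S
    [0,1] "found" : (S/N)/N
    [1,3] N/N   >
      [1,2] "near" : (N/N)/(PP/NP)
      [2,3] "saw" : PP/NP
  [3,4] "today" : N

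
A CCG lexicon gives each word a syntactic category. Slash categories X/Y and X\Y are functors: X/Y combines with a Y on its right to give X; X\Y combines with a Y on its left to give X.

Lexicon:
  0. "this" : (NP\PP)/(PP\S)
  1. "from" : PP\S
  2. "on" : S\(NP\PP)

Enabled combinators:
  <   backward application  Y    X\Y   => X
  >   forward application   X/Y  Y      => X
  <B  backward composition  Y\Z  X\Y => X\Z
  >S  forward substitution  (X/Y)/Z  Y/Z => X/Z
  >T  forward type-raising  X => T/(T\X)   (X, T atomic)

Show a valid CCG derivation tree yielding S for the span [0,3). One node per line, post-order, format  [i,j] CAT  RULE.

[0,3] S   <
  [0,2] NP\PP   >
    [0,1] "this" : (NP\PP)/(PP\S)
    [1,2] "from" : PP\S
  [2,3] "on" : S\(NP\PP)

[0,1] (NP\PP)/(PP\S)  lex  "this"
[1,2] PP\S  lex  "from"
[0,2] NP\PP  >  k=1
[2,3] S\(NP\PP)  lex  "on"
[0,3] S  <  k=2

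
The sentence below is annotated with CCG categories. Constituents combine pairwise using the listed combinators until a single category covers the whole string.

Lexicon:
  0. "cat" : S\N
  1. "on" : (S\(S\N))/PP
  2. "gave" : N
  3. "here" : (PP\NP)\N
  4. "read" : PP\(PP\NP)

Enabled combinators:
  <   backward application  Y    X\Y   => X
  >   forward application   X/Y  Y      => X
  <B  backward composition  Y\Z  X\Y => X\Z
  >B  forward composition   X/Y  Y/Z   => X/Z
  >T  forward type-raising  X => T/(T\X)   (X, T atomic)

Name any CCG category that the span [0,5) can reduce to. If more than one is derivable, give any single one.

S

[0,5] S   <
  [0,1] "cat" : S\N
  [1,5] S\(S\N)   >
    [1,2] "on" : (S\(S\N))/PP
    [2,5] PP   <
      [2,4] PP\NP   <
        [2,3] "gave" : N
        [3,4] "here" : (PP\NP)\N
      [4,5] "read" : PP\(PP\NP)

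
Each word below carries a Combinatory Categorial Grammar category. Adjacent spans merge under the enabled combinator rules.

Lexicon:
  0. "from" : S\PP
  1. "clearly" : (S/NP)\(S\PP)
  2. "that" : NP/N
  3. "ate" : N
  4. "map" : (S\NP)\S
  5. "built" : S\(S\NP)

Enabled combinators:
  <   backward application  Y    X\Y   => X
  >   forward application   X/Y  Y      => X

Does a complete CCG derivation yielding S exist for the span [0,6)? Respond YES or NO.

YES

[0,6] S   <
  [0,5] S\NP   <
    [0,4] S   >
      [0,2] S/NP   <
        [0,1] "from" : S\PP
        [1,2] "clearly" : (S/NP)\(S\PP)
      [2,4] NP   >
        [2,3] "that" : NP/N
        [3,4] "ate" : N
    [4,5] "map" : (S\NP)\S
  [5,6] "built" : S\(S\NP)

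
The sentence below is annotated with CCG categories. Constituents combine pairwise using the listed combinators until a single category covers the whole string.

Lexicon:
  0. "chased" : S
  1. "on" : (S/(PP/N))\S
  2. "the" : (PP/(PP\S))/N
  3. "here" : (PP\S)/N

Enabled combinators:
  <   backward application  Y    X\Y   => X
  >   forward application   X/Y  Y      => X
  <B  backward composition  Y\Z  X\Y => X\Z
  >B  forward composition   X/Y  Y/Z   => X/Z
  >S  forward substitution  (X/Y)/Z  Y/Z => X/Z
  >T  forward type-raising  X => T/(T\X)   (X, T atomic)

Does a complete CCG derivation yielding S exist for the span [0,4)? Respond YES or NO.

YES

[0,4] S   >
  [0,2] S/(PP/N)   <
    [0,1] "chased" : S
    [1,2] "on" : (S/(PP/N))\S
  [2,4] PP/N   >S
    [2,3] "the" : (PP/(PP\S))/N
    [3,4] "here" : (PP\S)/N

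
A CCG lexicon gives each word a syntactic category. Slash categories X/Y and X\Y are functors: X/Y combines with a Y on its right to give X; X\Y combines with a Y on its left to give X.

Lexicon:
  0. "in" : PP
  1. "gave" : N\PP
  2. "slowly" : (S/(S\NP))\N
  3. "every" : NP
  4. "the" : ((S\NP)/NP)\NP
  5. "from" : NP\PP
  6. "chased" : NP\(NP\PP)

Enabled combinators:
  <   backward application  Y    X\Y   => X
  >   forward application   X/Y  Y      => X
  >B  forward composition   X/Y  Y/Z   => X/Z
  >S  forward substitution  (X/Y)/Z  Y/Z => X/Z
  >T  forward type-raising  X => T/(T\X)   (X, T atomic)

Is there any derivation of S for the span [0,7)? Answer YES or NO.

YES

[0,7] S   >
  [0,3] S/(S\NP)   <
    [0,2] N   <
      [0,1] "in" : PP
      [1,2] "gave" : N\PP
    [2,3] "slowly" : (S/(S\NP))\N
  [3,7] S\NP   >
    [3,5] (S\NP)/NP   <
      [3,4] "every" : NP
      [4,5] "the" : ((S\NP)/NP)\NP
    [5,7] NP   <
      [5,6] "from" : NP\PP
      [6,7] "chased" : NP\(NP\PP)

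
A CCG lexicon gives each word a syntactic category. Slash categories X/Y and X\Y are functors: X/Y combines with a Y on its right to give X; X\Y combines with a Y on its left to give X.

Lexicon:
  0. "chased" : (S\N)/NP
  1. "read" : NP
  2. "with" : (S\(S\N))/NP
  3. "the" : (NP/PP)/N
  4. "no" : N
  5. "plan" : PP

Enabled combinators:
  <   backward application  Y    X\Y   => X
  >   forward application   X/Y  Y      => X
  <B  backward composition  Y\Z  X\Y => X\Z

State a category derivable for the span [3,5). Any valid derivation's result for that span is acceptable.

[0,6] S   <
  [0,2] S\N   >
    [0,1] "chased" : (S\N)/NP
    [1,2] "read" : NP
  [2,6] S\(S\N)   >
    [2,3] "with" : (S\(S\N))/NP
    [3,6] NP   >
      [3,5] NP/PP   >
        [3,4] "the" : (NP/PP)/N
        [4,5] "no" : N
      [5,6] "plan" : PP

NP/PP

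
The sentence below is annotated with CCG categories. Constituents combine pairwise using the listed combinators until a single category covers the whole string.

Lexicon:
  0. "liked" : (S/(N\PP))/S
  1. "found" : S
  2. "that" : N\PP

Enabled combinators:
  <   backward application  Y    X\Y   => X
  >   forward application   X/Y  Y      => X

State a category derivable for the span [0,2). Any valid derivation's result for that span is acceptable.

S/(N\PP)

[0,3] S   >
  [0,2] S/(N\PP)   >
    [0,1] "liked" : (S/(N\PP))/S
    [1,2] "found" : S
  [2,3] "that" : N\PP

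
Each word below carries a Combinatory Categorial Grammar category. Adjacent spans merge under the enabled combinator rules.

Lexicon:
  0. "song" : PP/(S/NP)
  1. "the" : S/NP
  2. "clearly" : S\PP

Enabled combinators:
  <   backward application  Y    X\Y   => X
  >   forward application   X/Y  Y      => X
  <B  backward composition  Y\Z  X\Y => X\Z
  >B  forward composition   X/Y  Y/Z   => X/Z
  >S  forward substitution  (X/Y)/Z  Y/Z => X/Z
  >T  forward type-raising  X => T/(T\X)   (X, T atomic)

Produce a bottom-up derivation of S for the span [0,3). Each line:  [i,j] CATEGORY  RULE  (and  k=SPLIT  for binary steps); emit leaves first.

[0,1] PP/(S/NP)  lex  "song"
[1,2] S/NP  lex  "the"
[0,2] PP  >  k=1
[2,3] S\PP  lex  "clearly"
[0,3] S  <  k=2

[0,3] S   <
  [0,2] PP   >
    [0,1] "song" : PP/(S/NP)
    [1,2] "the" : S/NP
  [2,3] "clearly" : S\PP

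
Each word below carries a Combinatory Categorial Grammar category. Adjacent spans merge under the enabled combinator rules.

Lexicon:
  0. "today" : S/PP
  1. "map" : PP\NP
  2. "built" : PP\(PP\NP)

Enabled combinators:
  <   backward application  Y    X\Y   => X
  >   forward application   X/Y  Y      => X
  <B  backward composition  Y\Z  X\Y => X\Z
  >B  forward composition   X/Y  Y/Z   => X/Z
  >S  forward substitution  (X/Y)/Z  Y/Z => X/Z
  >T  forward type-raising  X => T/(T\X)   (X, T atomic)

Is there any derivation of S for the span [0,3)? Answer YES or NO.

YES

[0,3] S   >
  [0,1] "today" : S/PP
  [1,3] PP   <
    [1,2] "map" : PP\NP
    [2,3] "built" : PP\(PP\NP)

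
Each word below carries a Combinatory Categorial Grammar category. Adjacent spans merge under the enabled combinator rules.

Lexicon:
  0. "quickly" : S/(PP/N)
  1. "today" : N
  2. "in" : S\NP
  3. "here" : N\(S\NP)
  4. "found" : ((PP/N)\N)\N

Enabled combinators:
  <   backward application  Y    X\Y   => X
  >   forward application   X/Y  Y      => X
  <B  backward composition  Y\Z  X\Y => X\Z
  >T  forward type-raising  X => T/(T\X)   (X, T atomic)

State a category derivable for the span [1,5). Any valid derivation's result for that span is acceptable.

[0,5] S   >
  [0,1] "quickly" : S/(PP/N)
  [1,5] PP/N   <
    [1,2] "today" : N
    [2,5] (PP/N)\N   <
      [2,4] N   <
        [2,3] "in" : S\NP
        [3,4] "here" : N\(S\NP)
      [4,5] "found" : ((PP/N)\N)\N

PP/N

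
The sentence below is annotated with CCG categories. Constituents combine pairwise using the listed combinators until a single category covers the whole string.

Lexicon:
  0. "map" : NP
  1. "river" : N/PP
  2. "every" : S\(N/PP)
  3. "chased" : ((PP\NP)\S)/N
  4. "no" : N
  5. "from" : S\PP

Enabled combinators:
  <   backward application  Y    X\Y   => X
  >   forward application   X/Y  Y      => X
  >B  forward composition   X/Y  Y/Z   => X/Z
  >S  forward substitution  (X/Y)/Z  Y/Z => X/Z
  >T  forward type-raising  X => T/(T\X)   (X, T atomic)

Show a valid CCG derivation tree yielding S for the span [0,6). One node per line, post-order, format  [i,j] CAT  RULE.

[0,6] S   <
  [0,5] PP   <
    [0,1] "map" : NP
    [1,5] PP\NP   <
      [1,3] S   <
        [1,2] "river" : N/PP
        [2,3] "every" : S\(N/PP)
      [3,5] (PP\NP)\S   >
        [3,4] "chased" : ((PP\NP)\S)/N
        [4,5] "no" : N
  [5,6] "from" : S\PP

[0,1] NP  lex  "map"
[1,2] N/PP  lex  "river"
[2,3] S\(N/PP)  lex  "every"
[1,3] S  <  k=2
[3,4] ((PP\NP)\S)/N  lex  "chased"
[4,5] N  lex  "no"
[3,5] (PP\NP)\S  >  k=4
[1,5] PP\NP  <  k=3
[0,5] PP  <  k=1
[5,6] S\PP  lex  "from"
[0,6] S  <  k=5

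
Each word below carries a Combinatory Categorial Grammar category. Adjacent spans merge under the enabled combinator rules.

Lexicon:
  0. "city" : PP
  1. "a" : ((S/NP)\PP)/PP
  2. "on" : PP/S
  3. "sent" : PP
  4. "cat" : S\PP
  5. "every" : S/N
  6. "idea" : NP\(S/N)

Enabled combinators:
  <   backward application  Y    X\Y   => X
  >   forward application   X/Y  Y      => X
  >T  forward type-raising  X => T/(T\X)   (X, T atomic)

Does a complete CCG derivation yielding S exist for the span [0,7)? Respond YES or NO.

[0,7] S   >
  [0,5] S/NP   <
    [0,1] "city" : PP
    [1,5] (S/NP)\PP   >
      [1,2] "a" : ((S/NP)\PP)/PP
      [2,5] PP   >
        [2,3] "on" : PP/S
        [3,5] S   <
          [3,4] "sent" : PP
          [4,5] "cat" : S\PP
  [5,7] NP   <
    [5,6] "every" : S/N
    [6,7] "idea" : NP\(S/N)

YES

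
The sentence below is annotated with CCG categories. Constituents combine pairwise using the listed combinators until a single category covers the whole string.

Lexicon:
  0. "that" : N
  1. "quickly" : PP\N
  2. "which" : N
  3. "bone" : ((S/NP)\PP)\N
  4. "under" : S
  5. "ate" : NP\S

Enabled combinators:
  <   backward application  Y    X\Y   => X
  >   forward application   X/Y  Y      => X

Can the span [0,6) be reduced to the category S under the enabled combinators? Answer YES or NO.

YES

[0,6] S   >
  [0,4] S/NP   <
    [0,2] PP   <
      [0,1] "that" : N
      [1,2] "quickly" : PP\N
    [2,4] (S/NP)\PP   <
      [2,3] "which" : N
      [3,4] "bone" : ((S/NP)\PP)\N
  [4,6] NP   <
    [4,5] "under" : S
    [5,6] "ate" : NP\S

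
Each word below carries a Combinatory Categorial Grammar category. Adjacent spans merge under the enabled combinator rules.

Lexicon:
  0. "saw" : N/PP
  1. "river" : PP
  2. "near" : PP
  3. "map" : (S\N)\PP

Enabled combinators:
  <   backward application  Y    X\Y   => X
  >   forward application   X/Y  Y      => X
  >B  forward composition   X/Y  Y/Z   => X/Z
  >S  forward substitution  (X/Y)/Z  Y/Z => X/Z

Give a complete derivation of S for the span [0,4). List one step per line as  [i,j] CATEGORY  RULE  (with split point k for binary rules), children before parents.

[0,4] S   <
  [0,2] N   >
    [0,1] "saw" : N/PP
    [1,2] "river" : PP
  [2,4] S\N   <
    [2,3] "near" : PP
    [3,4] "map" : (S\N)\PP

[0,1] N/PP  lex  "saw"
[1,2] PP  lex  "river"
[0,2] N  >  k=1
[2,3] PP  lex  "near"
[3,4] (S\N)\PP  lex  "map"
[2,4] S\N  <  k=3
[0,4] S  <  k=2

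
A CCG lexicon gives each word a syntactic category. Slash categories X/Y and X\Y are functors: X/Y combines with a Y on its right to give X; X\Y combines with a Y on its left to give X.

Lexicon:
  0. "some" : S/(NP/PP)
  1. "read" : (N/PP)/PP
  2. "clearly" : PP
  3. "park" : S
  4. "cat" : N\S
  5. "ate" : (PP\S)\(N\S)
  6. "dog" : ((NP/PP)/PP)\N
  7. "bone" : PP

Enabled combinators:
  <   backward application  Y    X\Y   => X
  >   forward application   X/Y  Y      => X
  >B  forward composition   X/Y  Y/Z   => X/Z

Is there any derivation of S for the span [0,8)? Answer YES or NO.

[0,8] S   >
  [0,1] "some" : S/(NP/PP)
  [1,8] NP/PP   >
    [1,7] (NP/PP)/PP   <
      [1,6] N   >
        [1,3] N/PP   >
          [1,2] "read" : (N/PP)/PP
          [2,3] "clearly" : PP
        [3,6] PP   <
          [3,4] "park" : S
          [4,6] PP\S   <
            [4,5] "cat" : N\S
            [5,6] "ate" : (PP\S)\(N\S)
      [6,7] "dog" : ((NP/PP)/PP)\N
    [7,8] "bone" : PP

YES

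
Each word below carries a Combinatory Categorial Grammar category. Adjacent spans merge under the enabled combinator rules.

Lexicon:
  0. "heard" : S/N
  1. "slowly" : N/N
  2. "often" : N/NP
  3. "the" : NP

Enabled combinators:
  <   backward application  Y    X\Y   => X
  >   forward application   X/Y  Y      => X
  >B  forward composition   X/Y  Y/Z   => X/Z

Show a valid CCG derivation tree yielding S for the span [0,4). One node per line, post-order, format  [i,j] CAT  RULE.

[0,1] S/N  lex  "heard"
[1,2] N/N  lex  "slowly"
[0,2] S/N  >B  k=1
[2,3] N/NP  lex  "often"
[0,3] S/NP  >B  k=2
[3,4] NP  lex  "the"
[0,4] S  >  k=3

[0,4] S   >
  [0,3] S/NP   >B
    [0,2] S/N   >B
      [0,1] "heard" : S/N
      [1,2] "slowly" : N/N
    [2,3] "often" : N/NP
  [3,4] "the" : NP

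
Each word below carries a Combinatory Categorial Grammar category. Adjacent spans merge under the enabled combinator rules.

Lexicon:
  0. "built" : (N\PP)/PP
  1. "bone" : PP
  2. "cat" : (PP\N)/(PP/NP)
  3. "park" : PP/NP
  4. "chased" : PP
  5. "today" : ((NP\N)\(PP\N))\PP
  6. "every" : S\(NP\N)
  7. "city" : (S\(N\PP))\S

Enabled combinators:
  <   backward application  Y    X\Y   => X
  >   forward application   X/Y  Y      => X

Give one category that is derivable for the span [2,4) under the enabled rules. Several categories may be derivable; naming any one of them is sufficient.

[0,8] S   <
  [0,2] N\PP   >
    [0,1] "built" : (N\PP)/PP
    [1,2] "bone" : PP
  [2,8] S\(N\PP)   <
    [2,7] S   <
      [2,6] NP\N   <
        [2,4] PP\N   >
          [2,3] "cat" : (PP\N)/(PP/NP)
          [3,4] "park" : PP/NP
        [4,6] (NP\N)\(PP\N)   <
          [4,5] "chased" : PP
          [5,6] "today" : ((NP\N)\(PP\N))\PP
      [6,7] "every" : S\(NP\N)
    [7,8] "city" : (S\(N\PP))\S

PP\N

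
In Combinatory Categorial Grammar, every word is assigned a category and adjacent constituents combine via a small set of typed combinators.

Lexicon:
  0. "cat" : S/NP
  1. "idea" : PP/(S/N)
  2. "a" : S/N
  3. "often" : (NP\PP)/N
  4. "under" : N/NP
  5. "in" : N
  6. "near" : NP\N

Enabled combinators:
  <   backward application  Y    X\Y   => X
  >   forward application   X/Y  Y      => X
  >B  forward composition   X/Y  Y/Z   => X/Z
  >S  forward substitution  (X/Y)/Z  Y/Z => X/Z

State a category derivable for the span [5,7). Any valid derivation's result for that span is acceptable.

[0,7] S   >
  [0,1] "cat" : S/NP
  [1,7] NP   <
    [1,3] PP   >
      [1,2] "idea" : PP/(S/N)
      [2,3] "a" : S/N
    [3,7] NP\PP   >
      [3,4] "often" : (NP\PP)/N
      [4,7] N   >
        [4,5] "under" : N/NP
        [5,7] NP   <
          [5,6] "in" : N
          [6,7] "near" : NP\N

NP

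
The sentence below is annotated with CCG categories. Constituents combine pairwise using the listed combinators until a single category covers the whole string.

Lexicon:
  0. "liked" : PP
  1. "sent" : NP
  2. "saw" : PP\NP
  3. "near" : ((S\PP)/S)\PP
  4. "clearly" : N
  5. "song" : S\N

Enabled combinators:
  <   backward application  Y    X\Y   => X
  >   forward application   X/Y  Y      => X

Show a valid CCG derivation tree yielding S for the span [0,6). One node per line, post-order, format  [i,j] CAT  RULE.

[0,6] S   <
  [0,1] "liked" : PP
  [1,6] S\PP   >
    [1,4] (S\PP)/S   <
      [1,3] PP   <
        [1,2] "sent" : NP
        [2,3] "saw" : PP\NP
      [3,4] "near" : ((S\PP)/S)\PP
    [4,6] S   <
      [4,5] "clearly" : N
      [5,6] "song" : S\N

[0,1] PP  lex  "liked"
[1,2] NP  lex  "sent"
[2,3] PP\NP  lex  "saw"
[1,3] PP  <  k=2
[3,4] ((S\PP)/S)\PP  lex  "near"
[1,4] (S\PP)/S  <  k=3
[4,5] N  lex  "clearly"
[5,6] S\N  lex  "song"
[4,6] S  <  k=5
[1,6] S\PP  >  k=4
[0,6] S  <  k=1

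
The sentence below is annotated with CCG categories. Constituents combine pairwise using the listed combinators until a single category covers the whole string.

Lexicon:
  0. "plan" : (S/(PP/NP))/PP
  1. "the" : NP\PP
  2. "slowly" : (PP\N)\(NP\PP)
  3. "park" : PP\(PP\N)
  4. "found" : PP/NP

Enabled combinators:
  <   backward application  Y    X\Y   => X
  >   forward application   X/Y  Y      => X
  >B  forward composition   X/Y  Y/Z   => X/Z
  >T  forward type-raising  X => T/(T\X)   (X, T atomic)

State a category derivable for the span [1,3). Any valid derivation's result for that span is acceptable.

[0,5] S   >
  [0,4] S/(PP/NP)   >
    [0,1] "plan" : (S/(PP/NP))/PP
    [1,4] PP   <
      [1,3] PP\N   <
        [1,2] "the" : NP\PP
        [2,3] "slowly" : (PP\N)\(NP\PP)
      [3,4] "park" : PP\(PP\N)
  [4,5] "found" : PP/NP

PP\N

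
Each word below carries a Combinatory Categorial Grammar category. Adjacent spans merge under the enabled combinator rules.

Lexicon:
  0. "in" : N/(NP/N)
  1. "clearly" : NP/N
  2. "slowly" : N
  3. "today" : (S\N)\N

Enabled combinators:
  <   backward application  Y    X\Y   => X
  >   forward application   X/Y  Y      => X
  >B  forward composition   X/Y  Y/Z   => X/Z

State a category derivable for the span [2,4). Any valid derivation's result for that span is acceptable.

S\N

[0,4] S   <
  [0,2] N   >
    [0,1] "in" : N/(NP/N)
    [1,2] "clearly" : NP/N
  [2,4] S\N   <
    [2,3] "slowly" : N
    [3,4] "today" : (S\N)\N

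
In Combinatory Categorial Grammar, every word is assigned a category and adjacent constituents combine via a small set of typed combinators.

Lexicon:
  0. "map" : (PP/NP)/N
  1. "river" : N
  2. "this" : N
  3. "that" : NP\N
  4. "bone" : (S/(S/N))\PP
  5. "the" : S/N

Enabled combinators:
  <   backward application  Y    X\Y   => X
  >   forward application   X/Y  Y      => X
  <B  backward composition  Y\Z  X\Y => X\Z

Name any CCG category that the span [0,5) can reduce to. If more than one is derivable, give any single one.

[0,6] S   >
  [0,5] S/(S/N)   <
    [0,4] PP   >
      [0,2] PP/NP   >
        [0,1] "map" : (PP/NP)/N
        [1,2] "river" : N
      [2,4] NP   <
        [2,3] "this" : N
        [3,4] "that" : NP\N
    [4,5] "bone" : (S/(S/N))\PP
  [5,6] "the" : S/N

S/(S/N)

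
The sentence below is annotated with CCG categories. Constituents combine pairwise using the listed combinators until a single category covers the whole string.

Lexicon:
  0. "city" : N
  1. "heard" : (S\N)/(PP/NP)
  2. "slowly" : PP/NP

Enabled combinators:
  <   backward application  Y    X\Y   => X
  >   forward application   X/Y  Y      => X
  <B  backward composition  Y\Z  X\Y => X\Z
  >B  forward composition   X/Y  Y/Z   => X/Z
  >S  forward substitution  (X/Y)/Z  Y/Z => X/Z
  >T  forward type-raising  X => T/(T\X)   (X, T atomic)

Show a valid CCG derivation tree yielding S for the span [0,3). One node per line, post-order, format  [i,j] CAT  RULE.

[0,3] S   >
  [0,1] S/(S\N)   >T
    [0,1] "city" : N
  [1,3] S\N   >
    [1,2] "heard" : (S\N)/(PP/NP)
    [2,3] "slowly" : PP/NP

[0,1] N  lex  "city"
[0,1] S/(S\N)  >T
[1,2] (S\N)/(PP/NP)  lex  "heard"
[2,3] PP/NP  lex  "slowly"
[1,3] S\N  >  k=2
[0,3] S  >  k=1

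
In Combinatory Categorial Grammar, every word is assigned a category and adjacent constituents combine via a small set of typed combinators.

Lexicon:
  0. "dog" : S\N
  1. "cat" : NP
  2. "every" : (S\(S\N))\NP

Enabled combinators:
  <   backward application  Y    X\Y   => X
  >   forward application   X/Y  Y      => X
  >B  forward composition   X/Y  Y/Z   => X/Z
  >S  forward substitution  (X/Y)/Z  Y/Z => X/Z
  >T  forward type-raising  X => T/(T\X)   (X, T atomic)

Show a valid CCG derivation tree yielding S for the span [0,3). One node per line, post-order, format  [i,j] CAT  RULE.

[0,3] S   <
  [0,1] "dog" : S\N
  [1,3] S\(S\N)   <
    [1,2] "cat" : NP
    [2,3] "every" : (S\(S\N))\NP

[0,1] S\N  lex  "dog"
[1,2] NP  lex  "cat"
[2,3] (S\(S\N))\NP  lex  "every"
[1,3] S\(S\N)  <  k=2
[0,3] S  <  k=1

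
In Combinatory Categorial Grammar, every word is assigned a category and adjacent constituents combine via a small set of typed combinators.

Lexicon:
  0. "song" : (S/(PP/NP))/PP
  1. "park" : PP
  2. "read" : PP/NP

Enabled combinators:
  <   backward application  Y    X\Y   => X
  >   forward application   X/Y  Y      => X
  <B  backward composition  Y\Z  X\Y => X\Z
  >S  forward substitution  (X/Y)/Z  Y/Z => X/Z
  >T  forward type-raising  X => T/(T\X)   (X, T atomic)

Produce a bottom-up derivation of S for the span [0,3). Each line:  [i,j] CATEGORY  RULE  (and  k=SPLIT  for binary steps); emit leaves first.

[0,1] (S/(PP/NP))/PP  lex  "song"
[1,2] PP  lex  "park"
[0,2] S/(PP/NP)  >  k=1
[2,3] PP/NP  lex  "read"
[0,3] S  >  k=2

[0,3] S   >
  [0,2] S/(PP/NP)   >
    [0,1] "song" : (S/(PP/NP))/PP
    [1,2] "park" : PP
  [2,3] "read" : PP/NP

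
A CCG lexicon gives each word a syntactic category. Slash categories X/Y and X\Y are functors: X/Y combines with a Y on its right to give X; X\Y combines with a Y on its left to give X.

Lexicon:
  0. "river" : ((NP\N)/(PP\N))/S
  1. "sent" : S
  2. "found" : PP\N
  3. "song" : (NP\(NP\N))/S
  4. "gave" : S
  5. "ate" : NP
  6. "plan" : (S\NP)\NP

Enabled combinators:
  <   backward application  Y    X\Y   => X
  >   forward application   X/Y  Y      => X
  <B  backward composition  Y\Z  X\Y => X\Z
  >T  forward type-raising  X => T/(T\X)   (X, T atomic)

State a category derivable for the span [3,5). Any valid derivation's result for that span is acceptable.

[0,7] S   <
  [0,5] NP   <
    [0,3] NP\N   >
      [0,2] (NP\N)/(PP\N)   >
        [0,1] "river" : ((NP\N)/(PP\N))/S
        [1,2] "sent" : S
      [2,3] "found" : PP\N
    [3,5] NP\(NP\N)   >
      [3,4] "song" : (NP\(NP\N))/S
      [4,5] "gave" : S
  [5,7] S\NP   <
    [5,6] "ate" : NP
    [6,7] "plan" : (S\NP)\NP

NP\(NP\N)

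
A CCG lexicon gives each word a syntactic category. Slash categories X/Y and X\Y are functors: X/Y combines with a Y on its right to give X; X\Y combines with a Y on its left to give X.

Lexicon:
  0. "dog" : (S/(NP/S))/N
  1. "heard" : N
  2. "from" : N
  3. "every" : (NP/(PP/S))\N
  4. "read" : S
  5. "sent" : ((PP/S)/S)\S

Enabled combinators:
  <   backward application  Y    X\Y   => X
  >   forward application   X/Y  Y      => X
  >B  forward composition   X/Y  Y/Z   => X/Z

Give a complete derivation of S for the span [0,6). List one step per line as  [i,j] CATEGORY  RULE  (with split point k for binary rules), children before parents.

[0,1] (S/(NP/S))/N  lex  "dog"
[1,2] N  lex  "heard"
[0,2] S/(NP/S)  >  k=1
[2,3] N  lex  "from"
[3,4] (NP/(PP/S))\N  lex  "every"
[2,4] NP/(PP/S)  <  k=3
[4,5] S  lex  "read"
[5,6] ((PP/S)/S)\S  lex  "sent"
[4,6] (PP/S)/S  <  k=5
[2,6] NP/S  >B  k=4
[0,6] S  >  k=2

[0,6] S   >
  [0,2] S/(NP/S)   >
    [0,1] "dog" : (S/(NP/S))/N
    [1,2] "heard" : N
  [2,6] NP/S   >B
    [2,4] NP/(PP/S)   <
      [2,3] "from" : N
      [3,4] "every" : (NP/(PP/S))\N
    [4,6] (PP/S)/S   <
      [4,5] "read" : S
      [5,6] "sent" : ((PP/S)/S)\S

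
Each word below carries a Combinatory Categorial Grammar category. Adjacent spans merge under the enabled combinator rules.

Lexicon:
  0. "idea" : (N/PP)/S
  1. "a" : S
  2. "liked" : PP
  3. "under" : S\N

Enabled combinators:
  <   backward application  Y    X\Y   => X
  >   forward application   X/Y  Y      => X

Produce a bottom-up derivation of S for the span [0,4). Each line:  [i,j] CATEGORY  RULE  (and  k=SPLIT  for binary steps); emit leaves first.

[0,1] (N/PP)/S  lex  "idea"
[1,2] S  lex  "a"
[0,2] N/PP  >  k=1
[2,3] PP  lex  "liked"
[0,3] N  >  k=2
[3,4] S\N  lex  "under"
[0,4] S  <  k=3

[0,4] S   <
  [0,3] N   >
    [0,2] N/PP   >
      [0,1] "idea" : (N/PP)/S
      [1,2] "a" : S
    [2,3] "liked" : PP
  [3,4] "under" : S\N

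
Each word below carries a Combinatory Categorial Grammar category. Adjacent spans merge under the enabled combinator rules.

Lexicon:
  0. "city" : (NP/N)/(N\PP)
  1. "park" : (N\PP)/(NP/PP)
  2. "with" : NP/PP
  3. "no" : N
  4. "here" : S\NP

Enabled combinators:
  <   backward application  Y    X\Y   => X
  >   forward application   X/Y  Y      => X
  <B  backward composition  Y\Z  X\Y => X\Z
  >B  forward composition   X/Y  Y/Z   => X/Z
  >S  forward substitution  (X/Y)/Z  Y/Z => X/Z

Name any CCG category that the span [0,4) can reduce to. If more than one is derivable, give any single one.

NP

[0,5] S   <
  [0,4] NP   >
    [0,3] NP/N   >
      [0,1] "city" : (NP/N)/(N\PP)
      [1,3] N\PP   >
        [1,2] "park" : (N\PP)/(NP/PP)
        [2,3] "with" : NP/PP
    [3,4] "no" : N
  [4,5] "here" : S\NP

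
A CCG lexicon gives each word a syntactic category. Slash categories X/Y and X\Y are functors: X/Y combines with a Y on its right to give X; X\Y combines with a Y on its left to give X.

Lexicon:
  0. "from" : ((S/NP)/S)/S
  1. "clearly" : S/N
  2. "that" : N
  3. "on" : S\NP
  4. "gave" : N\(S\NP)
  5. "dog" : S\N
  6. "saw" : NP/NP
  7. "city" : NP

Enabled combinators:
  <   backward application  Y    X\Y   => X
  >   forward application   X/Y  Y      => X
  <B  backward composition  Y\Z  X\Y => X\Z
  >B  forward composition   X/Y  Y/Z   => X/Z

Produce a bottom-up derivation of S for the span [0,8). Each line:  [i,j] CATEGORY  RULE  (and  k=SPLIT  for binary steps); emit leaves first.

[0,8] S   >
  [0,7] S/NP   >B
    [0,6] S/NP   >
      [0,3] (S/NP)/S   >
        [0,1] "from" : ((S/NP)/S)/S
        [1,3] S   >
          [1,2] "clearly" : S/N
          [2,3] "that" : N
      [3,6] S   <
        [3,5] N   <
          [3,4] "on" : S\NP
          [4,5] "gave" : N\(S\NP)
        [5,6] "dog" : S\N
    [6,7] "saw" : NP/NP
  [7,8] "city" : NP

[0,1] ((S/NP)/S)/S  lex  "from"
[1,2] S/N  lex  "clearly"
[2,3] N  lex  "that"
[1,3] S  >  k=2
[0,3] (S/NP)/S  >  k=1
[3,4] S\NP  lex  "on"
[4,5] N\(S\NP)  lex  "gave"
[3,5] N  <  k=4
[5,6] S\N  lex  "dog"
[3,6] S  <  k=5
[0,6] S/NP  >  k=3
[6,7] NP/NP  lex  "saw"
[0,7] S/NP  >B  k=6
[7,8] NP  lex  "city"
[0,8] S  >  k=7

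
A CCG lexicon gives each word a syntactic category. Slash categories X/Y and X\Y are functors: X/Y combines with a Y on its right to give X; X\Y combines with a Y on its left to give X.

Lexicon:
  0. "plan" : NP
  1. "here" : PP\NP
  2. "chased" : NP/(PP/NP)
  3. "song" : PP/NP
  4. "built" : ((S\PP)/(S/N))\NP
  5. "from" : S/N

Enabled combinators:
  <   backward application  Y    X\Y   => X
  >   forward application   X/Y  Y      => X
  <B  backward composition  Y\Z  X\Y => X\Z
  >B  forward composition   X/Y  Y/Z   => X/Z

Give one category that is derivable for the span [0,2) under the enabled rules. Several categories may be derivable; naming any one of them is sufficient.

[0,6] S   <
  [0,2] PP   <
    [0,1] "plan" : NP
    [1,2] "here" : PP\NP
  [2,6] S\PP   >
    [2,5] (S\PP)/(S/N)   <
      [2,4] NP   >
        [2,3] "chased" : NP/(PP/NP)
        [3,4] "song" : PP/NP
      [4,5] "built" : ((S\PP)/(S/N))\NP
    [5,6] "from" : S/N

PP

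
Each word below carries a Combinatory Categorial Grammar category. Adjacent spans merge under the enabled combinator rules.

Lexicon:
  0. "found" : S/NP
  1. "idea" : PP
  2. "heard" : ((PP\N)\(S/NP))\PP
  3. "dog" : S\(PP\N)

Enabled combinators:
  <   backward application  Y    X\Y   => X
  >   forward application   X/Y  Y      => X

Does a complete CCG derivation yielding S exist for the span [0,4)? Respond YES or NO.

YES

[0,4] S   <
  [0,3] PP\N   <
    [0,1] "found" : S/NP
    [1,3] (PP\N)\(S/NP)   <
      [1,2] "idea" : PP
      [2,3] "heard" : ((PP\N)\(S/NP))\PP
  [3,4] "dog" : S\(PP\N)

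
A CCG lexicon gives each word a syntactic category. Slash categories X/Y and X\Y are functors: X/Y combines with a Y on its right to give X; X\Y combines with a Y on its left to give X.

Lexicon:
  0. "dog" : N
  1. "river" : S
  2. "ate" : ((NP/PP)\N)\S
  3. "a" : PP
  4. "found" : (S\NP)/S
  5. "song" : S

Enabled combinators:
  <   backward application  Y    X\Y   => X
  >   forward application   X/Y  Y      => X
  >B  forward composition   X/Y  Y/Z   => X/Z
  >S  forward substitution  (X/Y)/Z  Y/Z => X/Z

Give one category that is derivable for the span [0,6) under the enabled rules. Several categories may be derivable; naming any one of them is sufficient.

[0,6] S   <
  [0,4] NP   >
    [0,3] NP/PP   <
      [0,1] "dog" : N
      [1,3] (NP/PP)\N   <
        [1,2] "river" : S
        [2,3] "ate" : ((NP/PP)\N)\S
    [3,4] "a" : PP
  [4,6] S\NP   >
    [4,5] "found" : (S\NP)/S
    [5,6] "song" : S

S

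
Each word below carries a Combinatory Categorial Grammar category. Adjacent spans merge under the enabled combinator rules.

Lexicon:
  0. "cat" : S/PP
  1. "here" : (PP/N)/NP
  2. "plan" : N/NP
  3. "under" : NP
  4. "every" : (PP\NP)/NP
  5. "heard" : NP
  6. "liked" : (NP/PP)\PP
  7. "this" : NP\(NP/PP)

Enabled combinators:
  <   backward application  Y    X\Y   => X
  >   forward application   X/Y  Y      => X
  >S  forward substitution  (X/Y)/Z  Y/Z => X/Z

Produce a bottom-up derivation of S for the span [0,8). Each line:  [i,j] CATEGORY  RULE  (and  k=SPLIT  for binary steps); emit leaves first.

[0,1] S/PP  lex  "cat"
[1,2] (PP/N)/NP  lex  "here"
[2,3] N/NP  lex  "plan"
[1,3] PP/NP  >S  k=2
[3,4] NP  lex  "under"
[4,5] (PP\NP)/NP  lex  "every"
[5,6] NP  lex  "heard"
[4,6] PP\NP  >  k=5
[3,6] PP  <  k=4
[6,7] (NP/PP)\PP  lex  "liked"
[3,7] NP/PP  <  k=6
[7,8] NP\(NP/PP)  lex  "this"
[3,8] NP  <  k=7
[1,8] PP  >  k=3
[0,8] S  >  k=1

[0,8] S   >
  [0,1] "cat" : S/PP
  [1,8] PP   >
    [1,3] PP/NP   >S
      [1,2] "here" : (PP/N)/NP
      [2,3] "plan" : N/NP
    [3,8] NP   <
      [3,7] NP/PP   <
        [3,6] PP   <
          [3,4] "under" : NP
          [4,6] PP\NP   >
            [4,5] "every" : (PP\NP)/NP
            [5,6] "heard" : NP
        [6,7] "liked" : (NP/PP)\PP
      [7,8] "this" : NP\(NP/PP)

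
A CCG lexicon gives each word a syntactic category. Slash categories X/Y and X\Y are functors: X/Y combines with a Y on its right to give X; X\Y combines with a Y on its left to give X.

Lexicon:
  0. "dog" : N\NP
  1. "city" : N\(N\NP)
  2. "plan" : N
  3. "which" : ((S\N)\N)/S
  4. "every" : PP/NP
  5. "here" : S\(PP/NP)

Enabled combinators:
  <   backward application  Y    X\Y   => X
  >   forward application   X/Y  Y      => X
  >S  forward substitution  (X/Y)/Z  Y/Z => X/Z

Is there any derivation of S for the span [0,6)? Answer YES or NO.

[0,6] S   <
  [0,2] N   <
    [0,1] "dog" : N\NP
    [1,2] "city" : N\(N\NP)
  [2,6] S\N   <
    [2,3] "plan" : N
    [3,6] (S\N)\N   >
      [3,4] "which" : ((S\N)\N)/S
      [4,6] S   <
        [4,5] "every" : PP/NP
        [5,6] "here" : S\(PP/NP)

YES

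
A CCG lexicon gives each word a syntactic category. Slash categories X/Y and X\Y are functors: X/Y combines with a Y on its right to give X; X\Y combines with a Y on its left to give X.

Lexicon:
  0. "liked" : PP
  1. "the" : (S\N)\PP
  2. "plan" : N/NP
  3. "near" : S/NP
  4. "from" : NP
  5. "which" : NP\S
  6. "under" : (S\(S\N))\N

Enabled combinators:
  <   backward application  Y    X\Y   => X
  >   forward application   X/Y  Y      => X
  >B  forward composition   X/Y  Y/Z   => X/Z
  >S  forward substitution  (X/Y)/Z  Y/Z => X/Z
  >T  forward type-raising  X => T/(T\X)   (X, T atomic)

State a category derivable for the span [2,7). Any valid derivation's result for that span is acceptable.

[0,7] S   <
  [0,2] S\N   <
    [0,1] "liked" : PP
    [1,2] "the" : (S\N)\PP
  [2,7] S\(S\N)   <
    [2,6] N   >
      [2,3] "plan" : N/NP
      [3,6] NP   <
        [3,5] S   >
          [3,4] "near" : S/NP
          [4,5] "from" : NP
        [5,6] "which" : NP\S
    [6,7] "under" : (S\(S\N))\N

S\(S\N)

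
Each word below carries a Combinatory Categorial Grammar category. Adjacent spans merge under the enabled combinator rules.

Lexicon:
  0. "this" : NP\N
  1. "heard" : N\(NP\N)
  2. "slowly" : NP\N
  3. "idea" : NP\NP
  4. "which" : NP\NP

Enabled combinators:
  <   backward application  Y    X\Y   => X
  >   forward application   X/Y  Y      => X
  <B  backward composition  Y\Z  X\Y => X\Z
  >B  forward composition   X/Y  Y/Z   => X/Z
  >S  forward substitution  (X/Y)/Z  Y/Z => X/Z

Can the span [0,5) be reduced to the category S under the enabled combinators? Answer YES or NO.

NO

NP\N N\(NP\N) NP\N NP\NP NP\NP
CKY chart[0,5] = {NP}; S ∉ chart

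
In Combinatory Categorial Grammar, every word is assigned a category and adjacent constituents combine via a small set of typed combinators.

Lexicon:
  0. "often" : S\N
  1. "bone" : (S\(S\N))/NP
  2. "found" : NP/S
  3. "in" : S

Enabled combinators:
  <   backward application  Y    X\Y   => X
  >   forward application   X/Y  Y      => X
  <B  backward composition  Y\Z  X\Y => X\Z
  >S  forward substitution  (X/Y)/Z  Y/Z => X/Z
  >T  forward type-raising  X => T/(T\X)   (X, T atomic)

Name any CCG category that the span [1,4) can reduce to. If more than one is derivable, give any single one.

[0,4] S   <
  [0,1] "often" : S\N
  [1,4] S\(S\N)   >
    [1,2] "bone" : (S\(S\N))/NP
    [2,4] NP   >
      [2,3] "found" : NP/S
      [3,4] "in" : S

S\(S\N)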